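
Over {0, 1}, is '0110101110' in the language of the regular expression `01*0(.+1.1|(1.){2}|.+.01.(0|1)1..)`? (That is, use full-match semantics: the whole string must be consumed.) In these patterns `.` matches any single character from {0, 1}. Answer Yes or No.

No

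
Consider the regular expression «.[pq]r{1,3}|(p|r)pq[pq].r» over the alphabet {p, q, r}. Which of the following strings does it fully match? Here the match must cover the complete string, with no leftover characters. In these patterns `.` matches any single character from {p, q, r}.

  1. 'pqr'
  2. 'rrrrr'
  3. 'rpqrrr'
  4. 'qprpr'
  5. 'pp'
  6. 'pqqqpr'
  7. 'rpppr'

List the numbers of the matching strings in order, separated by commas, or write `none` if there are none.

1

1 → match
2 → no match
3 → no match
4 → no match
5 → no match — must end with 'r'
6 → no match
7 → no match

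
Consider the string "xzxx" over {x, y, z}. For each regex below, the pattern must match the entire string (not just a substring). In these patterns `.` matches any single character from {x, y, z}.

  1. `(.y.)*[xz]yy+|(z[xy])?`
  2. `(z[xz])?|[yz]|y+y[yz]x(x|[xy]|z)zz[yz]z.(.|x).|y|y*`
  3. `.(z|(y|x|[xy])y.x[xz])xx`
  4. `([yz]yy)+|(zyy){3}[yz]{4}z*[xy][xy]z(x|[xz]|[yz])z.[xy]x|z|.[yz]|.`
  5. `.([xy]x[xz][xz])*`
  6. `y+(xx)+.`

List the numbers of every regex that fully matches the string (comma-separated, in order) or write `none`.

3

1 → no match
2 → no match
3 → match
4 → no match
5 → no match
6 → no match — must start with "y"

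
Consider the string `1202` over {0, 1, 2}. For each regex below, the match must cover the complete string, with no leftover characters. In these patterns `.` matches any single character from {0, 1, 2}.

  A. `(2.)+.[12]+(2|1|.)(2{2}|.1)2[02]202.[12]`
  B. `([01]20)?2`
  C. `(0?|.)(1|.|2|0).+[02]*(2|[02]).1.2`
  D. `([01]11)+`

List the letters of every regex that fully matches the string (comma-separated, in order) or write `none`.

A → no match — must start with `2`
B → match
C → no match
D → no match — must end with `11`

B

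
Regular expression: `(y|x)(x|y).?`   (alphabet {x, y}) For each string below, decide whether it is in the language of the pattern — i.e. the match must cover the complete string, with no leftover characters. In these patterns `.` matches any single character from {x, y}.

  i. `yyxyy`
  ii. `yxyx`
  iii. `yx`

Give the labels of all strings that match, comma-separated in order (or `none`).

i → no match
ii → no match
iii → match

iii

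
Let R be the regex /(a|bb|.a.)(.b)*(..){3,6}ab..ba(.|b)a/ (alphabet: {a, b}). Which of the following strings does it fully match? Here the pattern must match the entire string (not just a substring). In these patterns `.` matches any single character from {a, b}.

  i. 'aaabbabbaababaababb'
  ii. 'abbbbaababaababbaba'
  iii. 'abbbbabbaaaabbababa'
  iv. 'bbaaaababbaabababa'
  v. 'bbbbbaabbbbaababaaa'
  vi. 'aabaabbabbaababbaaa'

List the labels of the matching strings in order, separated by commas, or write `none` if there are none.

i → no match — must end with 'a'
ii → match
iii → match
iv → no match
v → no match
vi → match

ii, iii, vi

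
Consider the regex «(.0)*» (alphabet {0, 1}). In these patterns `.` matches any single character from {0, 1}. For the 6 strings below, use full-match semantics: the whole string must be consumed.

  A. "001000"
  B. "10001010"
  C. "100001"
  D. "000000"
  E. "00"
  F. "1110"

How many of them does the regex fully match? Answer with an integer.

A → match
B → match
C → no match
D → match
E → match
F → no match
Total matched: 4

4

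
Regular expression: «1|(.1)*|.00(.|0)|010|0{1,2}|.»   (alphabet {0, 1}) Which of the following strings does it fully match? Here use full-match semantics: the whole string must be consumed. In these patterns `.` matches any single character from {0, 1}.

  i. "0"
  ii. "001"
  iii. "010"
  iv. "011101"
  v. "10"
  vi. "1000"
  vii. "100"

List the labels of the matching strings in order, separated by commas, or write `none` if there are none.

i, iii, iv, vi

i → match
ii → no match
iii → match
iv → match
v → no match
vi → match
vii → no match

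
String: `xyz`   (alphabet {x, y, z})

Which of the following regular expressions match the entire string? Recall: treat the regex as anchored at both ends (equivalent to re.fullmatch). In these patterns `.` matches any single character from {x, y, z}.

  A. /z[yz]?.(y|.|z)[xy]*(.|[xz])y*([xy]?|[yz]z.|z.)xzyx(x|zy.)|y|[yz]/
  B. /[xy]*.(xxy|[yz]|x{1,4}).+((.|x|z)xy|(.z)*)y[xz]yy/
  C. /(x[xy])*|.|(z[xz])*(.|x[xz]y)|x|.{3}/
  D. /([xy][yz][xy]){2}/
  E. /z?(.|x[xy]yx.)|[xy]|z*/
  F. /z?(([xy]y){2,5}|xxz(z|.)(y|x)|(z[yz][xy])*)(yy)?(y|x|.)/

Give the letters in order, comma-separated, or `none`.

A → no match
B → no match — must end with `yy`
C → match
D → no match
E → no match
F → no match

C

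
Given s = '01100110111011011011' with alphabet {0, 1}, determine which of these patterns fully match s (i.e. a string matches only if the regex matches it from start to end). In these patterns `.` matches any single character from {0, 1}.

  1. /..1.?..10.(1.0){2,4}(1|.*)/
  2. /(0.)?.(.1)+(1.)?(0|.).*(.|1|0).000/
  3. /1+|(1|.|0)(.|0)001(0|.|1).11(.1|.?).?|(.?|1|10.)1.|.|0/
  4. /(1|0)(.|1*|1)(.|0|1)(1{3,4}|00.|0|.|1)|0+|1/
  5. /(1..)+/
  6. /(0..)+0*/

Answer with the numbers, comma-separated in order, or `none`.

1

1 → match
2 → no match — must end with '000'
3 → no match
4 → no match
5 → no match — must start with '1'
6 → no match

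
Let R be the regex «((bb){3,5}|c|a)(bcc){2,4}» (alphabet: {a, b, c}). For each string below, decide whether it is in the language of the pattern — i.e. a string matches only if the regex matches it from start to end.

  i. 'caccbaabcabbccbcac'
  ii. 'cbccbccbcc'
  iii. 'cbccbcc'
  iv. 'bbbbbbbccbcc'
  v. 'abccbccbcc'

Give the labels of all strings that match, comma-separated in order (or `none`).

ii, iii, iv, v

i → no match — must end with 'bcc'
ii → match
iii → match
iv → match
v → match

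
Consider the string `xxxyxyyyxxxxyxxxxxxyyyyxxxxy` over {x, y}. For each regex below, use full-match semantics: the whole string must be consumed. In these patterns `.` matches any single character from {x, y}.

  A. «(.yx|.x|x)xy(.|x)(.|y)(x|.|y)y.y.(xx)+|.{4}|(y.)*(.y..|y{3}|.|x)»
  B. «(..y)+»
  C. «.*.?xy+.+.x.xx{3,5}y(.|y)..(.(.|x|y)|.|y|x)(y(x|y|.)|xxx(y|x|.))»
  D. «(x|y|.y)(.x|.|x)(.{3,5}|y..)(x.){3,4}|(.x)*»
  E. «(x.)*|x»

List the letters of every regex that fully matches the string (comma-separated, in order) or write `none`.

A → no match
B → no match
C → match
D → no match
E → no match

C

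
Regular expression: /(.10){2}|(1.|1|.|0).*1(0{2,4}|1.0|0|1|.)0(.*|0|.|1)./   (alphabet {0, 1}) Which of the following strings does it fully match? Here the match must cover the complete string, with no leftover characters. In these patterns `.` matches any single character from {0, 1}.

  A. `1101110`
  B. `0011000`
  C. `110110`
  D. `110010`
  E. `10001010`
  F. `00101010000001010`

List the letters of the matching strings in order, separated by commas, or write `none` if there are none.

B, C, D, F

A. `1101110` → no match
B. `0011000` → match
C. `110110` → match
D. `110010` → match
E. `10001010` → no match
F → match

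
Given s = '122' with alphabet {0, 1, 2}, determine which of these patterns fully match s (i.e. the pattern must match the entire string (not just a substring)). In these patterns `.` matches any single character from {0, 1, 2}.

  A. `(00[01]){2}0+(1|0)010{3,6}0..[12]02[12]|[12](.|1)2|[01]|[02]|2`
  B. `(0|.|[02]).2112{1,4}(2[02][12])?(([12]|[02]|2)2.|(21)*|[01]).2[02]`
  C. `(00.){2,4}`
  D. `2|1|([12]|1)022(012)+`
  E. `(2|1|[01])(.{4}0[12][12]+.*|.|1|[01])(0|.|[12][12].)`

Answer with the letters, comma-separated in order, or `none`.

A, E

A → match
B → no match
C → no match — must start with '00'
D → no match
E → match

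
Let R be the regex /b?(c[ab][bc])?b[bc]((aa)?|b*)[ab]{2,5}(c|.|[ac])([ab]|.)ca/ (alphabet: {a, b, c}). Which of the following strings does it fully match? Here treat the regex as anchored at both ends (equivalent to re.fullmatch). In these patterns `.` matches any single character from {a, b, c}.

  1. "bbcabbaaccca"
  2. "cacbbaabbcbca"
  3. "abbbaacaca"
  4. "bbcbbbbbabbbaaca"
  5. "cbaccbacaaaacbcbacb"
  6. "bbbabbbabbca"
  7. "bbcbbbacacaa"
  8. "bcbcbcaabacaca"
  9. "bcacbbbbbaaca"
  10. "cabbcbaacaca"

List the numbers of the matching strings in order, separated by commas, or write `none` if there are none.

1 → match
2 → match
3 → no match
4 → match
5 → no match — must end with "ca"
6 → match
7 → no match — must end with "ca"
8 → match
9 → match
10 → match

1, 2, 4, 6, 8, 9, 10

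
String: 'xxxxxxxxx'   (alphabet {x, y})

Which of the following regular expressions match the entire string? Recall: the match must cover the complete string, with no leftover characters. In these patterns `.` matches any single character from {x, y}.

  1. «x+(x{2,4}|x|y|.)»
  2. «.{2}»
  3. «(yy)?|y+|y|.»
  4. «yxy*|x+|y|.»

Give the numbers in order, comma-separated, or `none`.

1 → match
2 → no match
3 → no match
4 → match

1, 4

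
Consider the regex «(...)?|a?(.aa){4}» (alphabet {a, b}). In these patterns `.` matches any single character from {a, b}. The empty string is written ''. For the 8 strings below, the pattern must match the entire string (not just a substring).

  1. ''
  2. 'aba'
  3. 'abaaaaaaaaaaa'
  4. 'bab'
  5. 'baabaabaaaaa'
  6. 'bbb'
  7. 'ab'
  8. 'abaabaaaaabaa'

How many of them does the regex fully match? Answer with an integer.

1 → match
2 → match
3 → match
4 → match
5 → match
6 → match
7 → no match
8 → match
Total matched: 7

7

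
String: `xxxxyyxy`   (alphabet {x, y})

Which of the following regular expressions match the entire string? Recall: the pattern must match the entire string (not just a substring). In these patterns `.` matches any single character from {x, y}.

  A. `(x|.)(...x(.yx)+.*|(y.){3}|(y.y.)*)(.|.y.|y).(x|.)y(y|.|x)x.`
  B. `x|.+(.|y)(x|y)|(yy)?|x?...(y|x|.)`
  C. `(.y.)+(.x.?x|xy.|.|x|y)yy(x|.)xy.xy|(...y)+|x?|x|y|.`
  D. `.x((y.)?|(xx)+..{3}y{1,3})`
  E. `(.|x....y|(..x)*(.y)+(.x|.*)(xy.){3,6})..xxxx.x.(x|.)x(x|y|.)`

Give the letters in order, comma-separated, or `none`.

A, B

A → match
B → match
C → no match
D → no match
E → no match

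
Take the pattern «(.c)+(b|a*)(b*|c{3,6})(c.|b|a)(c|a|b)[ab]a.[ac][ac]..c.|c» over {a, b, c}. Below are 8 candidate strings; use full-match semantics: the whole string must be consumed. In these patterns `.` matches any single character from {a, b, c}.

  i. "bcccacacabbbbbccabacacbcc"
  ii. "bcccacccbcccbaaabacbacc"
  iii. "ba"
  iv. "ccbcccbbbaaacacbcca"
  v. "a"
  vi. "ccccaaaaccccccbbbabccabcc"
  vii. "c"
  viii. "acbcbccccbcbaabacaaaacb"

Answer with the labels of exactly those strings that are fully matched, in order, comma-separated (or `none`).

ii, iv, vi, vii

i → no match
ii → match
iii → no match
iv → match
v → no match
vi → match
vii → match
viii → no match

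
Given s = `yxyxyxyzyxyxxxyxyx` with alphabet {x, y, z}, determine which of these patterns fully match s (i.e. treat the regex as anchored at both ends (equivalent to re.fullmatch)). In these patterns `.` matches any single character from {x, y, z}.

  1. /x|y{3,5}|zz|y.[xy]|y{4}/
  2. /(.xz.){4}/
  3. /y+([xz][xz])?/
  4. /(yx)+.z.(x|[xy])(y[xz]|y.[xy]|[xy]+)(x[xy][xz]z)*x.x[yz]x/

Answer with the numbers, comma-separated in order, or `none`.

1 → no match
2 → no match
3 → no match
4 → match

4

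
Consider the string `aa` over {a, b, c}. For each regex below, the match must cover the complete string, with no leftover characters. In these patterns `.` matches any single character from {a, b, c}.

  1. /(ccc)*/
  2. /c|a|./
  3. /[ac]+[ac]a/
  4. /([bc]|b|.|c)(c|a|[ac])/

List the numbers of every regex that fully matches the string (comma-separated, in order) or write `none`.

4

1 → no match
2 → no match
3 → no match
4 → match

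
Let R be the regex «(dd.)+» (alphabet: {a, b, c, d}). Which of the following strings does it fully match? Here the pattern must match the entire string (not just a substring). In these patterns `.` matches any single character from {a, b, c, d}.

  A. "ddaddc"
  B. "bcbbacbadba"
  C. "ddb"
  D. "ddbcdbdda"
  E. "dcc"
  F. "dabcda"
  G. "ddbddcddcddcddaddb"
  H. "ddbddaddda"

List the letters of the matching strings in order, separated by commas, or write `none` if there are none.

A, C, G

A → match
B → no match — must start with "dd"
C → match
D → no match
E → no match — must start with "dd"
F → no match — must start with "dd"
G → match
H → no match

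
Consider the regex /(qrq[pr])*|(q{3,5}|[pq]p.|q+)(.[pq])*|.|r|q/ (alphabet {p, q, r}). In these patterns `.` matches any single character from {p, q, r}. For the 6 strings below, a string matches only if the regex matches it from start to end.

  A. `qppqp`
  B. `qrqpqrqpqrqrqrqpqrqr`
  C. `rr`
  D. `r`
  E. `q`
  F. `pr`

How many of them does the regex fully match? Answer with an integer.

A → match
B → match
C → no match
D → match
E → match
F → no match
Total matched: 4

4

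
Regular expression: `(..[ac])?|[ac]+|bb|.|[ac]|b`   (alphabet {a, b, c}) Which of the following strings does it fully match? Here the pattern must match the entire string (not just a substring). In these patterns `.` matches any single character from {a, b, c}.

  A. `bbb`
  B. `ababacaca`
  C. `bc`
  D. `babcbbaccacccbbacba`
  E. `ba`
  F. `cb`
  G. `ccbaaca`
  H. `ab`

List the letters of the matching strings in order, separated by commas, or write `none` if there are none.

A → no match
B → no match
C → no match
D → no match
E → no match
F → no match
G → no match
H → no match

none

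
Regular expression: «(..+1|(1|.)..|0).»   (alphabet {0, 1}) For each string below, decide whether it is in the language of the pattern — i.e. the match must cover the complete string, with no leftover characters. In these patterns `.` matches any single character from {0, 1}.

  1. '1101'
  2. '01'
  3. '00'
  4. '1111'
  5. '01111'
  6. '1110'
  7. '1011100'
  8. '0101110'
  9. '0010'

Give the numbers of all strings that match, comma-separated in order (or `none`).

1, 2, 3, 4, 5, 6, 8, 9

1 → match
2 → match
3 → match
4 → match
5 → match
6 → match
7 → no match
8 → match
9 → match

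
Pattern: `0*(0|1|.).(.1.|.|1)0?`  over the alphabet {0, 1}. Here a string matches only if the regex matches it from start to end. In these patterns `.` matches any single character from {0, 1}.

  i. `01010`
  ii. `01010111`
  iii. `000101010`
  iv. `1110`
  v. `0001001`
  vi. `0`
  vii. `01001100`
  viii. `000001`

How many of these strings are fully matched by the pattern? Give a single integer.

i → match
ii → no match
iii → no match
iv → match
v → no match
vi → no match
vii → no match
viii → match
Total matched: 3

3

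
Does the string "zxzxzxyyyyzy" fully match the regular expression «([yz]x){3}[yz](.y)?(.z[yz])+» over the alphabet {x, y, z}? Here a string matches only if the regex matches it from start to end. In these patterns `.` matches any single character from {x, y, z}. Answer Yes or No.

Yes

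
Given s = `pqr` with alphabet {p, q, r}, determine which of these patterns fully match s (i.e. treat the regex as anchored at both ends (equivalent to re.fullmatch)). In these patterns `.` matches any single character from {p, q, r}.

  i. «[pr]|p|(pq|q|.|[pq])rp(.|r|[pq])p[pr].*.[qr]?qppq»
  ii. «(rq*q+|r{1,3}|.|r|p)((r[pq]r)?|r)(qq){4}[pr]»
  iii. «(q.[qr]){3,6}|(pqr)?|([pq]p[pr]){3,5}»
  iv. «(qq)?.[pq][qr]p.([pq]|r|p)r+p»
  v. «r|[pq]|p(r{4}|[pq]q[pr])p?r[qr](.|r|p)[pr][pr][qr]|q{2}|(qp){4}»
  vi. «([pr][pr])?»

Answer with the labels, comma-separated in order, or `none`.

iii

i → no match
ii → no match
iii → match
iv → no match — must end with `rp`
v → no match
vi → no match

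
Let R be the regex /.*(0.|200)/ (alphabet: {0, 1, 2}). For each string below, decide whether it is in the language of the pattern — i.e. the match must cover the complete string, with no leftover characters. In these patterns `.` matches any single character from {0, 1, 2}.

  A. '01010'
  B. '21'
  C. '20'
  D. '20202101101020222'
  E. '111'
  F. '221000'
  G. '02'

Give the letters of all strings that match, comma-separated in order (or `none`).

F, G

A → no match
B → no match
C → no match
D → no match
E → no match
F → match
G → match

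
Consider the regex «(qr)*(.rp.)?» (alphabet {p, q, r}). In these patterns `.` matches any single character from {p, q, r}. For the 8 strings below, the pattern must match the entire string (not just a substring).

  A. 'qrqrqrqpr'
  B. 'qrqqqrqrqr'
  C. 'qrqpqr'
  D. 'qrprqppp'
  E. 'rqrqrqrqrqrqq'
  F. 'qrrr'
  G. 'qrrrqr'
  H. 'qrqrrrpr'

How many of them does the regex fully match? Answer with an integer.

1

A → no match
B → no match
C → no match
D → no match
E → no match
F → no match
G → no match
H → match
Total matched: 1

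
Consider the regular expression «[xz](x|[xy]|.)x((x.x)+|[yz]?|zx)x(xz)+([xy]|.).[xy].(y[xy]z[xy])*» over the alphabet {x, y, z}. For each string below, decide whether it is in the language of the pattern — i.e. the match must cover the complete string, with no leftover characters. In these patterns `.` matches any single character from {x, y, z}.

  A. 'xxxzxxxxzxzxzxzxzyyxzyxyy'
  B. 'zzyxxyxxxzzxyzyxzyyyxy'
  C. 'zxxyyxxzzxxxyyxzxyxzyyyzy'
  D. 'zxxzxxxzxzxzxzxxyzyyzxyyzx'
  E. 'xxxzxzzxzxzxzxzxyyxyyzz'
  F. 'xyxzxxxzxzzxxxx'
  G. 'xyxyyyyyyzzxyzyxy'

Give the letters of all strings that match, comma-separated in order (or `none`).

D

A → no match
B → no match
C → no match
D → match
E → no match
F → no match
G → no match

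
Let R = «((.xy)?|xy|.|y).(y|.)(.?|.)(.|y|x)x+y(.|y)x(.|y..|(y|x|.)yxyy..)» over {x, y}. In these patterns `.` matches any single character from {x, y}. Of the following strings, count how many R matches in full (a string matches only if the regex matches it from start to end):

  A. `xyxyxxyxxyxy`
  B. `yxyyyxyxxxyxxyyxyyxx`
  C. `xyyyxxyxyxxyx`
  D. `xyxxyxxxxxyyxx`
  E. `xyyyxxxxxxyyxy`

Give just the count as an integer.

4

A. `xyxyxxyxxyxy` → match
B → match
C → no match
D → match
E → match
Total matched: 4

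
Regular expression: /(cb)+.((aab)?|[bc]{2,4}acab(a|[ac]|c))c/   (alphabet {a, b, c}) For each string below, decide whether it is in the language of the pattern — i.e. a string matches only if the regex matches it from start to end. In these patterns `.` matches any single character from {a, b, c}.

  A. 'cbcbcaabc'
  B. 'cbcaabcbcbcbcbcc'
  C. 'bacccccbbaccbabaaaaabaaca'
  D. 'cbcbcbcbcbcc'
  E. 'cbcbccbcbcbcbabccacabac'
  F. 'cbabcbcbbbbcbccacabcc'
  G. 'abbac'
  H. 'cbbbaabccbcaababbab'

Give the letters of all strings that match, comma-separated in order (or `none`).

A → match
B → no match
C → no match — must start with 'cb'
D → match
E → no match
F → no match
G → no match — must start with 'cb'
H → no match — must end with 'c'

A, D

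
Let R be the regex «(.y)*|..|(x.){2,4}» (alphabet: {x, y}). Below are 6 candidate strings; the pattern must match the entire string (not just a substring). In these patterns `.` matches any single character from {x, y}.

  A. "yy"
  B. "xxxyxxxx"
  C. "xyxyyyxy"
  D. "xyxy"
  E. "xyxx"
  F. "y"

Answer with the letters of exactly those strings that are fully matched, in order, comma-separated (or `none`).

A, B, C, D, E

A → match
B → match
C → match
D → match
E → match
F → no match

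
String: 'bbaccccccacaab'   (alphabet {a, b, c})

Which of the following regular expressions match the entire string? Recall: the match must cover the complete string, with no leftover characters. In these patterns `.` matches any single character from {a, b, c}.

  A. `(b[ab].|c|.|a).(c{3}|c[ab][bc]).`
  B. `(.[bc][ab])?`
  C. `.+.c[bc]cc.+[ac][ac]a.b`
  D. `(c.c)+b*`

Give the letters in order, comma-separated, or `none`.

C

A → no match
B → no match
C → match
D → no match — must start with 'c'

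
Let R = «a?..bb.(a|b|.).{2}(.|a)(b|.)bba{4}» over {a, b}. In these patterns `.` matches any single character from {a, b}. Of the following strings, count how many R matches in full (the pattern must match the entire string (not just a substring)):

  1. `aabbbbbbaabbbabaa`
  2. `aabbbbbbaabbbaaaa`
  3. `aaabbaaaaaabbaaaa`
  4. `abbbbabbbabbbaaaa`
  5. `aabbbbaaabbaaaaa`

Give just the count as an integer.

3

1 → no match
2 → match
3 → match
4 → match
5 → no match
Total matched: 3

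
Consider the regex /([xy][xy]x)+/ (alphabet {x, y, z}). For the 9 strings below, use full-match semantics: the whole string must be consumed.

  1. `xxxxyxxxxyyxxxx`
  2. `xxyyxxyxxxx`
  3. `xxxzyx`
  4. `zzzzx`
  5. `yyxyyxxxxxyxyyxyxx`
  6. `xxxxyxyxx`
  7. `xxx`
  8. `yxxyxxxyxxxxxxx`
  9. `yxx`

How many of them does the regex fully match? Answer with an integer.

1 → match
2 → no match
3 → no match
4 → no match
5 → match
6 → match
7 → match
8 → match
9 → match
Total matched: 6

6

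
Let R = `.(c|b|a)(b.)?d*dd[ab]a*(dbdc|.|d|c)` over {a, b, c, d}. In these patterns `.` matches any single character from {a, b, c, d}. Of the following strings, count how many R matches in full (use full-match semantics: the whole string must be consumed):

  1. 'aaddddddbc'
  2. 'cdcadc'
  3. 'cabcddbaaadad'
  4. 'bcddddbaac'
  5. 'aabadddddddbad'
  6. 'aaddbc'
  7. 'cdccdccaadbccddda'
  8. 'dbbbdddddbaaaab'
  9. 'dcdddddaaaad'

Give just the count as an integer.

6

1 → match
2 → no match
3 → no match
4 → match
5 → match
6 → match
7 → no match
8 → match
9 → match
Total matched: 6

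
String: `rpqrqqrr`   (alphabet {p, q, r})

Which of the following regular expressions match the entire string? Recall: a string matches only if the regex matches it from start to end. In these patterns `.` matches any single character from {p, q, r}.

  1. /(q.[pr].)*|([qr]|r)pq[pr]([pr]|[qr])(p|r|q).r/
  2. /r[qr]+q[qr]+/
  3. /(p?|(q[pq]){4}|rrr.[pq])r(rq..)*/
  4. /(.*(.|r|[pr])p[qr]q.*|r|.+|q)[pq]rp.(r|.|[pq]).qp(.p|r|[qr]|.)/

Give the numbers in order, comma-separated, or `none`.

1

1 → match
2 → no match
3 → no match
4 → no match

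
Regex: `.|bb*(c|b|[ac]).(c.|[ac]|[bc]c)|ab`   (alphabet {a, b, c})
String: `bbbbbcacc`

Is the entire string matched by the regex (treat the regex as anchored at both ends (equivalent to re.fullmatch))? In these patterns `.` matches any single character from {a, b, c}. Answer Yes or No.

Yes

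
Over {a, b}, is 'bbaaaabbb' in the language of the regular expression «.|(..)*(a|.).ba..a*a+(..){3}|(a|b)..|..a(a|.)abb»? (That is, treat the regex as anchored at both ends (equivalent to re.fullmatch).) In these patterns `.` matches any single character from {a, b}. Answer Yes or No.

No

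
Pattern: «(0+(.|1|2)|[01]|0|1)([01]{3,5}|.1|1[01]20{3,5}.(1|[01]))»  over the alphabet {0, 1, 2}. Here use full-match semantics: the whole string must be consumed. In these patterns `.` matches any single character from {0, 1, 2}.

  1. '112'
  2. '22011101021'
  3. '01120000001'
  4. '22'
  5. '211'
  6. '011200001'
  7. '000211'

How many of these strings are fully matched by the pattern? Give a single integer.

3

1. '112' → no match
2. '22011101021' → no match
3. '01120000001' → match
4. '22' → no match
5. '211' → no match
6. '011200001' → match
7. '000211' → match
Total matched: 3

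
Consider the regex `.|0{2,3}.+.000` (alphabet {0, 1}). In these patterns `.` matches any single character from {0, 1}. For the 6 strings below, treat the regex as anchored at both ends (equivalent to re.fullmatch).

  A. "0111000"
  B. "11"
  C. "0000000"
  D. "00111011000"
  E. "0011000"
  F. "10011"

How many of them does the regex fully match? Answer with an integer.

A → no match
B → no match
C → match
D → match
E → match
F → no match
Total matched: 3

3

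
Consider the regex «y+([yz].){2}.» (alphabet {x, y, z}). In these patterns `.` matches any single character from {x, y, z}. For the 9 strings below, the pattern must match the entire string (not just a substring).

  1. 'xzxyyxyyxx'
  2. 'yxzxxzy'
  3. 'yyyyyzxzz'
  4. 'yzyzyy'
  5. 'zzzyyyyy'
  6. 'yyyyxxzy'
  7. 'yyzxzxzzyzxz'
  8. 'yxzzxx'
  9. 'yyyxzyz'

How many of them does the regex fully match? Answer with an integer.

2

1 → no match — must start with 'y'
2 → no match
3 → no match
4 → match
5 → no match — must start with 'y'
6 → no match
7 → no match
8 → no match
9 → match
Total matched: 2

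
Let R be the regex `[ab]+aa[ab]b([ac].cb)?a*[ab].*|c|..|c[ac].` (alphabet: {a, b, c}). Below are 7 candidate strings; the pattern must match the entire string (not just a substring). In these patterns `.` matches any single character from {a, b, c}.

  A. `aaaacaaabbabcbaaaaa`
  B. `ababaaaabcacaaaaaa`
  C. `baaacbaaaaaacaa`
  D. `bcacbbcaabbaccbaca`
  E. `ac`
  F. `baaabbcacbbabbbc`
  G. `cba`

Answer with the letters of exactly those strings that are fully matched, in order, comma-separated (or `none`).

A → no match
B → no match
C → no match
D → no match
E → match
F → match
G → no match

E, F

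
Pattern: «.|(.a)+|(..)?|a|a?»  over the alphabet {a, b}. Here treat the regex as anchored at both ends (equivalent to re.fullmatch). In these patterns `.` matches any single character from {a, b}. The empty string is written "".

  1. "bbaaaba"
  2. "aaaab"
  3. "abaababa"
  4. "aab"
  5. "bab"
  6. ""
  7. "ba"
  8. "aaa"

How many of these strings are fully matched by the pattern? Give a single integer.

1. "bbaaaba" → no match
2. "aaaab" → no match
3. "abaababa" → no match
4. "aab" → no match
5. "bab" → no match
6. "" → match
7. "ba" → match
8. "aaa" → no match
Total matched: 2

2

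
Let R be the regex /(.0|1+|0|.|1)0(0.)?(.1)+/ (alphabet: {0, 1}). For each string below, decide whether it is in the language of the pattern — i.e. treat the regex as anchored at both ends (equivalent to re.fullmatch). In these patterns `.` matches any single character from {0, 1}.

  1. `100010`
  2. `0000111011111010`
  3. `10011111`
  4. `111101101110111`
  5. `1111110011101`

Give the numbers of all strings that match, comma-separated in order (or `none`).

3, 4, 5

1 → no match — must end with `1`
2 → no match — must end with `1`
3 → match
4 → match
5 → match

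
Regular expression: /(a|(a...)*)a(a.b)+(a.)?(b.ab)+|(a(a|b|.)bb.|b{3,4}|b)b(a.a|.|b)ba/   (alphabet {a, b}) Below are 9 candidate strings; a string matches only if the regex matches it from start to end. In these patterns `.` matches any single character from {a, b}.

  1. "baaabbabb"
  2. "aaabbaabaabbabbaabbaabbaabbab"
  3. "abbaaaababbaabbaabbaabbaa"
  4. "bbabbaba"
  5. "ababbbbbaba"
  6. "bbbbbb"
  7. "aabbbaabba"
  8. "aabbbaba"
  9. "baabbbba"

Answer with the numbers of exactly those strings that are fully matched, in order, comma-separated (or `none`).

1 → no match
2 → no match
3 → no match
4 → no match
5 → no match
6 → no match
7 → no match
8 → no match
9 → no match

none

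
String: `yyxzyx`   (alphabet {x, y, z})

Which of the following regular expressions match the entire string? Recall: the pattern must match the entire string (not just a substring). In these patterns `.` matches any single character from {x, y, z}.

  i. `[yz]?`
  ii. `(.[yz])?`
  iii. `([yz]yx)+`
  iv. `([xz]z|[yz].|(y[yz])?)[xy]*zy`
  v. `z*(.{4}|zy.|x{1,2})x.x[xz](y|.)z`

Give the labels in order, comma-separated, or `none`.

iii

i → no match
ii → no match
iii → match
iv → no match — must end with `zy`
v → no match — must end with `z`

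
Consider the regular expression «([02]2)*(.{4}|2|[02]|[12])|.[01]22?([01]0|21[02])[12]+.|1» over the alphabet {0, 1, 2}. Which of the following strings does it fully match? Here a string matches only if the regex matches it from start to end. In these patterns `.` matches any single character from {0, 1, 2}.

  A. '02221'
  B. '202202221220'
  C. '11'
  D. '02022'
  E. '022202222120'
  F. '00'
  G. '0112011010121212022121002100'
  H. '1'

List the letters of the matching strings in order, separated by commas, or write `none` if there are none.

A → match
B → no match
C → no match
D → match
E → match
F → no match
G → no match
H → match

A, D, E, H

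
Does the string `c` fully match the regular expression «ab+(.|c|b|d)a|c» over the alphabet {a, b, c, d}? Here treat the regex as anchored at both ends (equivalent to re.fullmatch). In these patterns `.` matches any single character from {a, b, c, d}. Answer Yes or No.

Yes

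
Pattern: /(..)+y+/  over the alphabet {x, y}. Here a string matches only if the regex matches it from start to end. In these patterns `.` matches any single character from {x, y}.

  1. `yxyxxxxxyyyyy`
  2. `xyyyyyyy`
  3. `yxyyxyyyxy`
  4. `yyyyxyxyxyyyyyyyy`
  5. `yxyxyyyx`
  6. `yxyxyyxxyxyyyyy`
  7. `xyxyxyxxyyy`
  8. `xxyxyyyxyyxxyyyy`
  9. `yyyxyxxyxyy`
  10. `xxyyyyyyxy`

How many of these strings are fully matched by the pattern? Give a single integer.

1 → match
2. `xyyyyyyy` → match
3. `yxyyxyyyxy` → no match
4 → match
5. `yxyxyyyx` → no match — must end with `y`
6 → match
7. `xyxyxyxxyyy` → match
8 → match
9. `yyyxyxxyxyy` → match
10. `xxyyyyyyxy` → no match
Total matched: 7

7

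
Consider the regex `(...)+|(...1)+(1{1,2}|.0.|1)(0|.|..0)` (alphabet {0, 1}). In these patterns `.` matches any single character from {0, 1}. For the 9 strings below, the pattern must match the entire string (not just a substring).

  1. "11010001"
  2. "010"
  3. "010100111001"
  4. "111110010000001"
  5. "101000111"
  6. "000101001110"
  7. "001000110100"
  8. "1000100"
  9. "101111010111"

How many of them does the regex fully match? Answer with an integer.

1. "11010001" → match
2. "010" → match
3. "010100111001" → match
4 → match
5. "101000111" → match
6. "000101001110" → match
7. "001000110100" → match
8. "1000100" → no match
9. "101111010111" → match
Total matched: 8

8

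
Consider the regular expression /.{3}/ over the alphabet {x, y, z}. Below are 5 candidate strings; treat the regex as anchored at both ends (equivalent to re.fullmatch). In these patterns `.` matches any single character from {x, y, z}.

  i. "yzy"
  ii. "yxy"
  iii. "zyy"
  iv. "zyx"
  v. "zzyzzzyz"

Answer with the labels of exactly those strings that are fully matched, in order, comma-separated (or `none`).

i → match
ii → match
iii → match
iv → match
v → no match

i, ii, iii, iv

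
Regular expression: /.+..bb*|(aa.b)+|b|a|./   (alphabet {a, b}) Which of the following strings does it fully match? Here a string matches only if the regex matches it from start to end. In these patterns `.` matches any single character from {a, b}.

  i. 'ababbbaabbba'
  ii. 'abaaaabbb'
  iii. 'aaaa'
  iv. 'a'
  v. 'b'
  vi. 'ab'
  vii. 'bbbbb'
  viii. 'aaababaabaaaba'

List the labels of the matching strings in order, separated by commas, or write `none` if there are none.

ii, iv, v, vii

i → no match
ii → match
iii → no match
iv → match
v → match
vi → no match
vii → match
viii → no match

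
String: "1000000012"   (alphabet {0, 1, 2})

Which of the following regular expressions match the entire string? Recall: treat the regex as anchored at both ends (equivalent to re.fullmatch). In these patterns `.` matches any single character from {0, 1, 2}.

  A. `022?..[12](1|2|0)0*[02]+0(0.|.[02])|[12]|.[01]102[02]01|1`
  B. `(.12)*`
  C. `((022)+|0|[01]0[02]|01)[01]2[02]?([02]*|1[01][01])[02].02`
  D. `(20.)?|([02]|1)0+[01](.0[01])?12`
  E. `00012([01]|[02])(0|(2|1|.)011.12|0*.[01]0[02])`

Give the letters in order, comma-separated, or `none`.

D

A → no match
B → no match
C → no match — must end with "02"
D → match
E → no match — must start with "00012"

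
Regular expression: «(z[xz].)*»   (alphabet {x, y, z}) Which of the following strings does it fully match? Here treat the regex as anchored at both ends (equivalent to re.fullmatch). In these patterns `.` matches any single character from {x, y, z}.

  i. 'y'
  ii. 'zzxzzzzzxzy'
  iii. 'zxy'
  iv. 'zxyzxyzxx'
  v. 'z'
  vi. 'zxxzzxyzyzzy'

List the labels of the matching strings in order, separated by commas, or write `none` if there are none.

i → no match
ii → no match
iii → match
iv → match
v → no match
vi → no match

iii, iv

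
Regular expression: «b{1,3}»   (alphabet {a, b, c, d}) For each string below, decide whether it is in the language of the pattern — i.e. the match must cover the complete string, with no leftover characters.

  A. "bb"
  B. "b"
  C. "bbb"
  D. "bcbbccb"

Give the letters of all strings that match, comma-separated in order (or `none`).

A → match
B → match
C → match
D → no match

A, B, C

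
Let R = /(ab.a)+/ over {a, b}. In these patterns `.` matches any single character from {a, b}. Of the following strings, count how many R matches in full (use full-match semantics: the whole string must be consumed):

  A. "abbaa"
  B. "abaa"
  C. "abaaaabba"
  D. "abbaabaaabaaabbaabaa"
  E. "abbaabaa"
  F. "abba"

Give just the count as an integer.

A. "abbaa" → no match
B. "abaa" → match
C. "abaaaabba" → no match
D → match
E. "abbaabaa" → match
F. "abba" → match
Total matched: 4

4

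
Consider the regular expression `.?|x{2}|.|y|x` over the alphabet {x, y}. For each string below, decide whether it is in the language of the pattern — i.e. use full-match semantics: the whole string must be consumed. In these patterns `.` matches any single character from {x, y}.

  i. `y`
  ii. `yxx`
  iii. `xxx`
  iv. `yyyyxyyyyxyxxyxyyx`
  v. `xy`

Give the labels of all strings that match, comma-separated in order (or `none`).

i

i → match
ii → no match
iii → no match
iv → no match
v → no match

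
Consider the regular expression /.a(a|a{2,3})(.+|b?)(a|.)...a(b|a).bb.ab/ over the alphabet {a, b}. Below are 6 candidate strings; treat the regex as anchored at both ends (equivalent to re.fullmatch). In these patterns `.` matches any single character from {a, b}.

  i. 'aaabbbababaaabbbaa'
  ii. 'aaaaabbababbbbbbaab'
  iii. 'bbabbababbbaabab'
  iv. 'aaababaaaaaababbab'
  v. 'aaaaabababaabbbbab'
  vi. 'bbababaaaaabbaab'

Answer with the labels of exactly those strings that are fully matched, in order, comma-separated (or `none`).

i → no match — must end with 'ab'
ii → no match
iii → no match
iv → no match
v → match
vi → no match

v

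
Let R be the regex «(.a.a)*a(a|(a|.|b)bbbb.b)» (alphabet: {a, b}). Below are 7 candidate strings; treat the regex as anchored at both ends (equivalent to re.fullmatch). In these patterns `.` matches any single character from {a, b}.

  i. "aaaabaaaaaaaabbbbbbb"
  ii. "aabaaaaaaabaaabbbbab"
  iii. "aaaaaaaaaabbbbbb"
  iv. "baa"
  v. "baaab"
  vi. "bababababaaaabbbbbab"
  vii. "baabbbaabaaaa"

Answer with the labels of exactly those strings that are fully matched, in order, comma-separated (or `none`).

i, ii, iii, vi

i → match
ii → match
iii → match
iv → no match
v → no match
vi → match
vii → no match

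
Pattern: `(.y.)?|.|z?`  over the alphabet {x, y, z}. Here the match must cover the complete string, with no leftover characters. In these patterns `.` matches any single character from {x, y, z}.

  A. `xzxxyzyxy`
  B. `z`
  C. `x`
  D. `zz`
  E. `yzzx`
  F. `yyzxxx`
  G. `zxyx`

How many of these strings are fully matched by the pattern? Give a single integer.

2

A → no match
B → match
C → match
D → no match
E → no match
F → no match
G → no match
Total matched: 2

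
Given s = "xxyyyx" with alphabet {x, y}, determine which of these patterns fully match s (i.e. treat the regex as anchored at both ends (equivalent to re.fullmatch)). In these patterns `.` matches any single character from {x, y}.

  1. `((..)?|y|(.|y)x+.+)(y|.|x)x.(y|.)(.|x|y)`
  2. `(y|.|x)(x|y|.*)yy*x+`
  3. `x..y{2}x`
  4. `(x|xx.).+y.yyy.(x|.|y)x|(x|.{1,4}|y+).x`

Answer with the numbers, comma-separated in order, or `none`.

1 → no match
2 → match
3 → match
4 → match

2, 3, 4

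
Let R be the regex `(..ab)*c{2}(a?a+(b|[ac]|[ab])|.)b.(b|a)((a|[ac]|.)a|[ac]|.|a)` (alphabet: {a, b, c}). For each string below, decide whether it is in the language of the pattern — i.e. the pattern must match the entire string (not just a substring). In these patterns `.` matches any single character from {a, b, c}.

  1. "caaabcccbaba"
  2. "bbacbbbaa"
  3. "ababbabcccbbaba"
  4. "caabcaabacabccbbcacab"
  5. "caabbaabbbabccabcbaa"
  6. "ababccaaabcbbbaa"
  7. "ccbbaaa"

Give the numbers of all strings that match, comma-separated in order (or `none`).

5, 7

1 → no match
2 → no match
3 → no match
4 → no match
5 → match
6 → no match
7 → match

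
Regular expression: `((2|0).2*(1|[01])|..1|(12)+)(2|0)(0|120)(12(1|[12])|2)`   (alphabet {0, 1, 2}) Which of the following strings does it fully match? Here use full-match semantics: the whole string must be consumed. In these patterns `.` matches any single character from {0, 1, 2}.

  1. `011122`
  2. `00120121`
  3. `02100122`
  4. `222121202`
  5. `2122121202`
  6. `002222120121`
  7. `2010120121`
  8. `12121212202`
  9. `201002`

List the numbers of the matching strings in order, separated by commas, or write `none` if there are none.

1. `011122` → no match
2. `00120121` → match
3. `02100122` → match
4. `222121202` → match
5. `2122121202` → match
6. `002222120121` → match
7. `2010120121` → match
8. `12121212202` → match
9. `201002` → match

2, 3, 4, 5, 6, 7, 8, 9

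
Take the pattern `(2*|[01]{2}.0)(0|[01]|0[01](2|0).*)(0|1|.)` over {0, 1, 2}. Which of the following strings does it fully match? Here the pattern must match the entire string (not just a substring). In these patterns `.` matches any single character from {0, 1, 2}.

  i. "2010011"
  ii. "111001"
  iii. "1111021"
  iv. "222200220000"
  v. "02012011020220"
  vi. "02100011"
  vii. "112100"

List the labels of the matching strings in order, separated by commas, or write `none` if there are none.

i, ii, iv

i → match
ii → match
iii → no match
iv → match
v → no match
vi → no match
vii → no match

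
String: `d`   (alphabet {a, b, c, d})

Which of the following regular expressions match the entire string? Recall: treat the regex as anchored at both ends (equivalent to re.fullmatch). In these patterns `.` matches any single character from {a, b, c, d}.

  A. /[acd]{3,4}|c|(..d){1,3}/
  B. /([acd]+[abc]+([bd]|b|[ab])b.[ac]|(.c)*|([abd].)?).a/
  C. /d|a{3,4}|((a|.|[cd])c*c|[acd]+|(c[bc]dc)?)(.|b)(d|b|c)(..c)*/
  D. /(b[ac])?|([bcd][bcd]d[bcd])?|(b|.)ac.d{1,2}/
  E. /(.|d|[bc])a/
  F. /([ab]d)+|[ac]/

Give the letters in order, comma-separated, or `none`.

C

A → no match
B → no match — must end with `a`
C → match
D → no match
E → no match — must end with `a`
F → no match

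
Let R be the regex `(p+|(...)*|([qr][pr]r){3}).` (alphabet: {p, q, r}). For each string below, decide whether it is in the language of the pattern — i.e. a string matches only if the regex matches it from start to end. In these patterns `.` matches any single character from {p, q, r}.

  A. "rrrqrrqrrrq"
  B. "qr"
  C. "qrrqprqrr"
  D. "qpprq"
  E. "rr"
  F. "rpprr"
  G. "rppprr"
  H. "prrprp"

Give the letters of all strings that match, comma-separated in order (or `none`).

none

A. "rrrqrrqrrrq" → no match
B. "qr" → no match
C. "qrrqprqrr" → no match
D. "qpprq" → no match
E. "rr" → no match
F. "rpprr" → no match
G. "rppprr" → no match
H. "prrprp" → no match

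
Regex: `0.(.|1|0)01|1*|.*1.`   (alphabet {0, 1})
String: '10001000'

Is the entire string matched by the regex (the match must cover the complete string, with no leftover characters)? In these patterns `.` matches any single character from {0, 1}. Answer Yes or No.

No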